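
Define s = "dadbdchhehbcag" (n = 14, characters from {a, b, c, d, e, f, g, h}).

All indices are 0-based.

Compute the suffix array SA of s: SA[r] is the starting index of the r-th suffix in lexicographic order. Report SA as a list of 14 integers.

sorted suffixes:
  #0 SA[0]=1  'adbdchhehbcag'
  #1 SA[1]=12  'ag'
  #2 SA[2]=10  'bcag'
  #3 SA[3]=3  'bdchhehbcag'
  #4 SA[4]=11  'cag'
  #5 SA[5]=5  'chhehbcag'
  #6 SA[6]=0  'dadbdchhehbcag'
  #7 SA[7]=2  'dbdchhehbcag'
  #8 SA[8]=4  'dchhehbcag'
  #9 SA[9]=8  'ehbcag'
  #10 SA[10]=13  'g'
  #11 SA[11]=9  'hbcag'
  #12 SA[12]=7  'hehbcag'
  #13 SA[13]=6  'hhehbcag'

[1, 12, 10, 3, 11, 5, 0, 2, 4, 8, 13, 9, 7, 6]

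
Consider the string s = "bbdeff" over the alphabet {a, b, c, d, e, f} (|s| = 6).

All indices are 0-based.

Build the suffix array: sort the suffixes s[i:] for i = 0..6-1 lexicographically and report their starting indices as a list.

[0, 1, 2, 3, 5, 4]

rank→(start, suffix):
  0 → (0, 'bbdeff')
  1 → (1, 'bdeff')
  2 → (2, 'deff')
  3 → (3, 'eff')
  4 → (5, 'f')
  5 → (4, 'ff')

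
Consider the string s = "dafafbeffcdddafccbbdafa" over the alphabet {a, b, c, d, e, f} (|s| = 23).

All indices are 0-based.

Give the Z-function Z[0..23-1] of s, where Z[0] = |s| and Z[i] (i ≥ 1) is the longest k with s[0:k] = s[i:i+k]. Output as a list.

Z[0]=23
i=1: fresh scan; Z[1]=0
i=2: fresh scan; Z[2]=0
i=3: fresh scan; Z[3]=0
i=4: fresh scan; Z[4]=0
i=5: fresh scan; Z[5]=0
i=6: fresh scan; Z[6]=0
i=7: fresh scan; Z[7]=0
i=8: fresh scan; Z[8]=0
i=9: fresh scan; Z[9]=0
i=10: fresh scan; Z[10]=1 extend→box=[10,11)
i=11: fresh scan; Z[11]=1 extend→box=[11,12)
i=12: fresh scan; Z[12]=3 extend→box=[12,15)
i=13: min(r-i=2, Z[1]=0)=0; Z[13]=0
i=14: min(r-i=1, Z[2]=0)=0; Z[14]=0
i=15: fresh scan; Z[15]=0
i=16: fresh scan; Z[16]=0
i=17: fresh scan; Z[17]=0
i=18: fresh scan; Z[18]=0
i=19: fresh scan; Z[19]=4 extend→box=[19,23)
i=20: min(r-i=3, Z[1]=0)=0; Z[20]=0
i=21: min(r-i=2, Z[2]=0)=0; Z[21]=0
i=22: min(r-i=1, Z[3]=0)=0; Z[22]=0

[23, 0, 0, 0, 0, 0, 0, 0, 0, 0, 1, 1, 3, 0, 0, 0, 0, 0, 0, 4, 0, 0, 0]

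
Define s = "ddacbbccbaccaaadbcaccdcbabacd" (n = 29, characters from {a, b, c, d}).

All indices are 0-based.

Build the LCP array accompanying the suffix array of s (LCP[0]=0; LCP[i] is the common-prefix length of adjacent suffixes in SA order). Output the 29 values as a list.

[0, 2, 1, 1, 2, 3, 2, 1, 0, 2, 3, 1, 1, 2, 0, 2, 1, 3, 2, 1, 2, 2, 1, 2, 0, 1, 1, 1, 1]

sorted suffixes:
  #0 SA[0]=12  'aaadbcaccdcbabacd'
  #1 SA[1]=13  'aadbcaccdcbabacd'
  #2 SA[2]=24  'abacd'
  #3 SA[3]=2  'acbbccbaccaaadbcaccdcbabacd'
  #4 SA[4]=9  'accaaadbcaccdcbabacd'
  #5 SA[5]=18  'accdcbabacd'
  #6 SA[6]=26  'acd'
  #7 SA[7]=14  'adbcaccdcbabacd'
  #8 SA[8]=23  'babacd'
  #9 SA[9]=8  'baccaaadbcaccdcbabacd'
  #10 SA[10]=25  'bacd'
  #11 SA[11]=4  'bbccbaccaaadbcaccdcbabacd'
  #12 SA[12]=16  'bcaccdcbabacd'
  #13 SA[13]=5  'bccbaccaaadbcaccdcbabacd'
  #14 SA[14]=11  'caaadbcaccdcbabacd'
  #15 SA[15]=17  'caccdcbabacd'
  #16 SA[16]=22  'cbabacd'
  #17 SA[17]=7  'cbaccaaadbcaccdcbabacd'
  #18 SA[18]=3  'cbbccbaccaaadbcaccdcbabacd'
  #19 SA[19]=10  'ccaaadbcaccdcbabacd'
  #20 SA[20]=6  'ccbaccaaadbcaccdcbabacd'
  #21 SA[21]=19  'ccdcbabacd'
  #22 SA[22]=27  'cd'
  #23 SA[23]=20  'cdcbabacd'
  #24 SA[24]=28  'd'
  #25 SA[25]=1  'dacbbccbaccaaadbcaccdcbabacd'
  #26 SA[26]=15  'dbcaccdcbabacd'
  #27 SA[27]=21  'dcbabacd'
  #28 SA[28]=0  'ddacbbccbaccaaadbcaccdcbabacd'

SA = [12, 13, 24, 2, 9, 18, 26, 14, 23, 8, 25, 4, 16, 5, 11, 17, 22, 7, 3, 10, 6, 19, 27, 20, 28, 1, 15, 21, 0]
i: (SA[i-1],SA[i]) lcp shared
  1: (12,13) 2 'aa'
  2: (13,24) 1 'a'
  3: (24,2) 1 'a'
  4: (2,9) 2 'ac'
  5: (9,18) 3 'acc'
  6: (18,26) 2 'ac'
  7: (26,14) 1 'a'
  8: (14,23) 0 ''
  9: (23,8) 2 'ba'
  10: (8,25) 3 'bac'
  11: (25,4) 1 'b'
  12: (4,16) 1 'b'
  13: (16,5) 2 'bc'
  14: (5,11) 0 ''
  15: (11,17) 2 'ca'
  16: (17,22) 1 'c'
  17: (22,7) 3 'cba'
  18: (7,3) 2 'cb'
  19: (3,10) 1 'c'
  20: (10,6) 2 'cc'
  21: (6,19) 2 'cc'
  22: (19,27) 1 'c'
  23: (27,20) 2 'cd'
  24: (20,28) 0 ''
  25: (28,1) 1 'd'
  26: (1,15) 1 'd'
  27: (15,21) 1 'd'
  28: (21,0) 1 'd'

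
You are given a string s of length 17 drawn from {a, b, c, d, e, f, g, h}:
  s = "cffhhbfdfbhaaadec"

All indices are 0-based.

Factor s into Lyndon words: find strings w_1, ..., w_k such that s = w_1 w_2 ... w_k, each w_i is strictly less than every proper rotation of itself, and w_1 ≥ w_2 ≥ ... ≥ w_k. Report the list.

["cffhh", "bfdfbh", "aaadec"]

emit factor 1: 'cffhh' (i=0, period=5)
emit factor 2: 'bfdfbh' (i=5, period=6)
emit factor 3: 'aaadec' (i=11, period=6)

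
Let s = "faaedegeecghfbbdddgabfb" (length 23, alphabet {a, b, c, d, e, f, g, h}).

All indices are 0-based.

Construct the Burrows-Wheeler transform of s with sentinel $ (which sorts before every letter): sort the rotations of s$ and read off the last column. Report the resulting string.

rank  rotation                  last
    0  $faaedegeecghfbbdddgabfb  b
    1  aaedegeecghfbbdddgabfb$f  f
    2  abfb$faaedegeecghfbbdddg  g
    3  aedegeecghfbbdddgabfb$fa  a
    4  b$faaedegeecghfbbdddgabf  f
    5  bbdddgabfb$faaedegeecghf  f
    6  bdddgabfb$faaedegeecghfb  b
    7  bfb$faaedegeecghfbbdddga  a
    8  cghfbbdddgabfb$faaedegee  e
    9  dddgabfb$faaedegeecghfbb  b
   10  ddgabfb$faaedegeecghfbbd  d
   11  degeecghfbbdddgabfb$faae  e
   12  dgabfb$faaedegeecghfbbdd  d
   13  ecghfbbdddgabfb$faaedege  e
   14  edegeecghfbbdddgabfb$faa  a
   15  eecghfbbdddgabfb$faaedeg  g
   16  egeecghfbbdddgabfb$faaed  d
   17  faaedegeecghfbbdddgabfb$  $
   18  fb$faaedegeecghfbbdddgab  b
   19  fbbdddgabfb$faaedegeecgh  h
   20  gabfb$faaedegeecghfbbddd  d
   21  geecghfbbdddgabfb$faaede  e
   22  ghfbbdddgabfb$faaedegeec  c
   23  hfbbdddgabfb$faaedegeecg  g

bfgaffbaebdedeagd$bhdecg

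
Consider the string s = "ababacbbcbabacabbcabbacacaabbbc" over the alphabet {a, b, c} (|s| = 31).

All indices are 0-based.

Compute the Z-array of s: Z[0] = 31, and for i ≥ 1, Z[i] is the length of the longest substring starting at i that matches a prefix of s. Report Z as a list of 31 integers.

[31, 0, 3, 0, 1, 0, 0, 0, 0, 0, 3, 0, 1, 0, 2, 0, 0, 0, 2, 0, 0, 1, 0, 1, 0, 1, 2, 0, 0, 0, 0]

Z[0]=31
i=1: i≥r, start 0; Z[1]=0
i=2: i≥r, start 0; Z[2]=3 extend→box=[2,5)
i=3: min(r-i=2, Z[1]=0)=0; Z[3]=0
i=4: min(r-i=1, Z[2]=3)=1; Z[4]=1
i=5: i≥r, start 0; Z[5]=0
i=6: i≥r, start 0; Z[6]=0
i=7: i≥r, start 0; Z[7]=0
i=8: i≥r, start 0; Z[8]=0
i=9: i≥r, start 0; Z[9]=0
i=10: i≥r, start 0; Z[10]=3 extend→box=[10,13)
i=11: min(r-i=2, Z[1]=0)=0; Z[11]=0
i=12: min(r-i=1, Z[2]=3)=1; Z[12]=1
i=13: i≥r, start 0; Z[13]=0
i=14: i≥r, start 0; Z[14]=2 extend→box=[14,16)
i=15: min(r-i=1, Z[1]=0)=0; Z[15]=0
i=16: i≥r, start 0; Z[16]=0
i=17: i≥r, start 0; Z[17]=0
i=18: i≥r, start 0; Z[18]=2 extend→box=[18,20)
i=19: min(r-i=1, Z[1]=0)=0; Z[19]=0
i=20: i≥r, start 0; Z[20]=0
i=21: i≥r, start 0; Z[21]=1 extend→box=[21,22)
i=22: i≥r, start 0; Z[22]=0
i=23: i≥r, start 0; Z[23]=1 extend→box=[23,24)
i=24: i≥r, start 0; Z[24]=0
i=25: i≥r, start 0; Z[25]=1 extend→box=[25,26)
i=26: i≥r, start 0; Z[26]=2 extend→box=[26,28)
i=27: min(r-i=1, Z[1]=0)=0; Z[27]=0
i=28: i≥r, start 0; Z[28]=0
i=29: i≥r, start 0; Z[29]=0
i=30: i≥r, start 0; Z[30]=0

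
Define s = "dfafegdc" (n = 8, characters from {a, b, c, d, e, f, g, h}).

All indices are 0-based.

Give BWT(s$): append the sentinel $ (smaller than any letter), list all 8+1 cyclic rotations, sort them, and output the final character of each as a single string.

cfdg$fdae

rank  rotation   last
    0  $dfafegdc  c
    1  afegdc$df  f
    2  c$dfafegd  d
    3  dc$dfafeg  g
    4  dfafegdc$  $
    5  egdc$dfaf  f
    6  fafegdc$d  d
    7  fegdc$dfa  a
    8  gdc$dfafe  e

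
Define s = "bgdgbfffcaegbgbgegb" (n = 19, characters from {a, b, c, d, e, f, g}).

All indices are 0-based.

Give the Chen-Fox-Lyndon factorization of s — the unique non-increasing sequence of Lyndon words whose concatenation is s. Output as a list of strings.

["bgdg", "bfffc", "aegbgbgegb"]

emit factor 1: 'bgdg' (i=0, period=4)
emit factor 2: 'bfffc' (i=4, period=5)
emit factor 3: 'aegbgbgegb' (i=9, period=10)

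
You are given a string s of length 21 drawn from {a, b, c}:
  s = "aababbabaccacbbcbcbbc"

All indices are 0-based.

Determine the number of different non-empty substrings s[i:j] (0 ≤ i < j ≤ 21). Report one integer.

sorted suffixes:
  #0 SA[0]=0  'aababbabaccacbbcbcbbc'
  #1 SA[1]=1  'ababbabaccacbbcbcbbc'
  #2 SA[2]=6  'abaccacbbcbcbbc'
  #3 SA[3]=3  'abbabaccacbbcbcbbc'
  #4 SA[4]=11  'acbbcbcbbc'
  #5 SA[5]=8  'accacbbcbcbbc'
  #6 SA[6]=5  'babaccacbbcbcbbc'
  #7 SA[7]=2  'babbabaccacbbcbcbbc'
  #8 SA[8]=7  'baccacbbcbcbbc'
  #9 SA[9]=4  'bbabaccacbbcbcbbc'
  #10 SA[10]=18  'bbc'
  #11 SA[11]=13  'bbcbcbbc'
  #12 SA[12]=19  'bc'
  #13 SA[13]=16  'bcbbc'
  #14 SA[14]=14  'bcbcbbc'
  #15 SA[15]=20  'c'
  #16 SA[16]=10  'cacbbcbcbbc'
  #17 SA[17]=17  'cbbc'
  #18 SA[18]=12  'cbbcbcbbc'
  #19 SA[19]=15  'cbcbbc'
  #20 SA[20]=9  'ccacbbcbcbbc'

SA = [0, 1, 6, 3, 11, 8, 5, 2, 7, 4, 18, 13, 19, 16, 14, 20, 10, 17, 12, 15, 9]
[i] adj suffixes → lcp
  [1] 0/1 → 1 ('a')
  [2] 1/6 → 3 ('aba')
  [3] 6/3 → 2 ('ab')
  [4] 3/11 → 1 ('a')
  [5] 11/8 → 2 ('ac')
  [6] 8/5 → 0 ('')
  [7] 5/2 → 3 ('bab')
  [8] 2/7 → 2 ('ba')
  [9] 7/4 → 1 ('b')
  [10] 4/18 → 2 ('bb')
  [11] 18/13 → 3 ('bbc')
  [12] 13/19 → 1 ('b')
  [13] 19/16 → 2 ('bc')
  [14] 16/14 → 3 ('bcb')
  [15] 14/20 → 0 ('')
  [16] 20/10 → 1 ('c')
  [17] 10/17 → 1 ('c')
  [18] 17/12 → 4 ('cbbc')
  [19] 12/15 → 2 ('cb')
  [20] 15/9 → 1 ('c')

n(n+1)/2 = 21·22/2 = 231
Σ LCP = 0 + 1 + 3 + 2 + 1 + 2 + 0 + 3 + 2 + 1 + 2 + 3 + 1 + 2 + 3 + 0 + 1 + 1 + 4 + 2 + 1 = 35
distinct = 231 − 35 = 196

196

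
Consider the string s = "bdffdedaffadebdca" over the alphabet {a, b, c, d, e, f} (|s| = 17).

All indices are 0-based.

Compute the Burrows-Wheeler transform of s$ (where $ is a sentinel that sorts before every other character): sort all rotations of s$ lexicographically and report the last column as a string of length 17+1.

rank  rotation            last
    0  $bdffdedaffadebdca  a
    1  a$bdffdedaffadebdc  c
    2  adebdca$bdffdedaff  f
    3  affadebdca$bdffded  d
    4  bdca$bdffdedaffade  e
    5  bdffdedaffadebdca$  $
    6  ca$bdffdedaffadebd  d
    7  daffadebdca$bdffde  e
    8  dca$bdffdedaffadeb  b
    9  debdca$bdffdedaffa  a
   10  dedaffadebdca$bdff  f
   11  dffdedaffadebdca$b  b
   12  ebdca$bdffdedaffad  d
   13  edaffadebdca$bdffd  d
   14  fadebdca$bdffdedaf  f
   15  fdedaffadebdca$bdf  f
   16  ffadebdca$bdffdeda  a
   17  ffdedaffadebdca$bd  d

acfde$debafbddffad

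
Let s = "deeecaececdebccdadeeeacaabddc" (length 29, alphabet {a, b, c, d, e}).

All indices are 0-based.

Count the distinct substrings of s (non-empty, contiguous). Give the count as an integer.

399

rank | idx | suffix
   0 |  23 | aabddc
   1 |  24 | abddc
   2 |  21 | acaabddc
   3 |  16 | adeeeacaabddc
   4 |   5 | aececdebccdadeeeacaabddc
   5 |  12 | bccdadeeeacaabddc
   6 |  25 | bddc
   7 |  28 | c
   8 |  22 | caabddc
   9 |   4 | caececdebccdadeeeacaabddc
  10 |  13 | ccdadeeeacaabddc
  11 |  14 | cdadeeeacaabddc
  12 |   9 | cdebccdadeeeacaabddc
  13 |   7 | cecdebccdadeeeacaabddc
  14 |  15 | dadeeeacaabddc
  15 |  27 | dc
  16 |  26 | ddc
  17 |  10 | debccdadeeeacaabddc
  18 |  17 | deeeacaabddc
  19 |   0 | deeecaececdebccdadeeeacaabddc
  20 |  20 | eacaabddc
  21 |  11 | ebccdadeeeacaabddc
  22 |   3 | ecaececdebccdadeeeacaabddc
  23 |   8 | ecdebccdadeeeacaabddc
  24 |   6 | ececdebccdadeeeacaabddc
  25 |  19 | eeacaabddc
  26 |   2 | eecaececdebccdadeeeacaabddc
  27 |  18 | eeeacaabddc
  28 |   1 | eeecaececdebccdadeeeacaabddc

SA = [23, 24, 21, 16, 5, 12, 25, 28, 22, 4, 13, 14, 9, 7, 15, 27, 26, 10, 17, 0, 20, 11, 3, 8, 6, 19, 2, 18, 1]
rank  pair      lcp
   1  s[23:],s[24:]  1  'a'
   2  s[24:],s[21:]  1  'a'
   3  s[21:],s[16:]  1  'a'
   4  s[16:],s[5:]  1  'a'
   5  s[5:],s[12:]  0  ''
   6  s[12:],s[25:]  1  'b'
   7  s[25:],s[28:]  0  ''
   8  s[28:],s[22:]  1  'c'
   9  s[22:],s[4:]  2  'ca'
  10  s[4:],s[13:]  1  'c'
  11  s[13:],s[14:]  1  'c'
  12  s[14:],s[9:]  2  'cd'
  13  s[9:],s[7:]  1  'c'
  14  s[7:],s[15:]  0  ''
  15  s[15:],s[27:]  1  'd'
  16  s[27:],s[26:]  1  'd'
  17  s[26:],s[10:]  1  'd'
  18  s[10:],s[17:]  2  'de'
  19  s[17:],s[0:]  4  'deee'
  20  s[0:],s[20:]  0  ''
  21  s[20:],s[11:]  1  'e'
  22  s[11:],s[3:]  1  'e'
  23  s[3:],s[8:]  2  'ec'
  24  s[8:],s[6:]  2  'ec'
  25  s[6:],s[19:]  1  'e'
  26  s[19:],s[2:]  2  'ee'
  27  s[2:],s[18:]  2  'ee'
  28  s[18:],s[1:]  3  'eee'

n(n+1)/2 = 29·30/2 = 435
Σ LCP = 0 + 1 + 1 + 1 + 1 + 0 + 1 + 0 + 1 + 2 + 1 + 1 + 2 + 1 + 0 + 1 + 1 + 1 + 2 + 4 + 0 + 1 + 1 + 2 + 2 + 1 + 2 + 2 + 3 = 36
distinct = 435 − 36 = 399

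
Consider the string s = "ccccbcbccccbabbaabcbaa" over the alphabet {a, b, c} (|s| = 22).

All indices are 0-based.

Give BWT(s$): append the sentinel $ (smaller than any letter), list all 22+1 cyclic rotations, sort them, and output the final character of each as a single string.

aabbbacbcaaccbccbccccb$

rank  rotation                 last
    0  $ccccbcbccccbabbaabcbaa  a
    1  a$ccccbcbccccbabbaabcba  a
    2  aa$ccccbcbccccbabbaabcb  b
    3  aabcbaa$ccccbcbccccbabb  b
    4  abbaabcbaa$ccccbcbccccb  b
    5  abcbaa$ccccbcbccccbabba  a
    6  baa$ccccbcbccccbabbaabc  c
    7  baabcbaa$ccccbcbccccbab  b
    8  babbaabcbaa$ccccbcbcccc  c
    9  bbaabcbaa$ccccbcbccccba  a
   10  bcbaa$ccccbcbccccbabbaa  a
   11  bcbccccbabbaabcbaa$cccc  c
   12  bccccbabbaabcbaa$ccccbc  c
   13  cbaa$ccccbcbccccbabbaab  b
   14  cbabbaabcbaa$ccccbcbccc  c
   15  cbcbccccbabbaabcbaa$ccc  c
   16  cbccccbabbaabcbaa$ccccb  b
   17  ccbabbaabcbaa$ccccbcbcc  c
   18  ccbcbccccbabbaabcbaa$cc  c
   19  cccbabbaabcbaa$ccccbcbc  c
   20  cccbcbccccbabbaabcbaa$c  c
   21  ccccbabbaabcbaa$ccccbcb  b
   22  ccccbcbccccbabbaabcbaa$  $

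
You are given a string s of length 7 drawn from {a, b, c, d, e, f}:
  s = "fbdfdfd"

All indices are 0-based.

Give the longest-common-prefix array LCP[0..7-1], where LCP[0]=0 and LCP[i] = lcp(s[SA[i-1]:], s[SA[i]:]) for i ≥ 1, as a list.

sorted suffixes:
  #0 SA[0]=1  'bdfdfd'
  #1 SA[1]=6  'd'
  #2 SA[2]=4  'dfd'
  #3 SA[3]=2  'dfdfd'
  #4 SA[4]=0  'fbdfdfd'
  #5 SA[5]=5  'fd'
  #6 SA[6]=3  'fdfd'

SA = [1, 6, 4, 2, 0, 5, 3]
[i] adj suffixes → lcp
  [1] 1/6 → 0 ('')
  [2] 6/4 → 1 ('d')
  [3] 4/2 → 3 ('dfd')
  [4] 2/0 → 0 ('')
  [5] 0/5 → 1 ('f')
  [6] 5/3 → 2 ('fd')

[0, 0, 1, 3, 0, 1, 2]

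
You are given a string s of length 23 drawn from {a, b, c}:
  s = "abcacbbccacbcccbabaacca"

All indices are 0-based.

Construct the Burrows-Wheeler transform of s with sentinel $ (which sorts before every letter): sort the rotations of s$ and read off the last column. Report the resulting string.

rank  rotation                  last
    0  $abcacbbccacbcccbabaacca  a
    1  a$abcacbbccacbcccbabaacc  c
    2  aacca$abcacbbccacbcccbab  b
    3  abaacca$abcacbbccacbcccb  b
    4  abcacbbccacbcccbabaacca$  $
    5  acbbccacbcccbabaacca$abc  c
    6  acbcccbabaacca$abcacbbcc  c
    7  acca$abcacbbccacbcccbaba  a
    8  baacca$abcacbbccacbcccba  a
    9  babaacca$abcacbbccacbccc  c
   10  bbccacbcccbabaacca$abcac  c
   11  bcacbbccacbcccbabaacca$a  a
   12  bccacbcccbabaacca$abcacb  b
   13  bcccbabaacca$abcacbbccac  c
   14  ca$abcacbbccacbcccbabaac  c
   15  cacbbccacbcccbabaacca$ab  b
   16  cacbcccbabaacca$abcacbbc  c
   17  cbabaacca$abcacbbccacbcc  c
   18  cbbccacbcccbabaacca$abca  a
   19  cbcccbabaacca$abcacbbcca  a
   20  cca$abcacbbccacbcccbabaa  a
   21  ccacbcccbabaacca$abcacbb  b
   22  ccbabaacca$abcacbbccacbc  c
   23  cccbabaacca$abcacbbccacb  b

acbb$ccaaccabccbccaaabcb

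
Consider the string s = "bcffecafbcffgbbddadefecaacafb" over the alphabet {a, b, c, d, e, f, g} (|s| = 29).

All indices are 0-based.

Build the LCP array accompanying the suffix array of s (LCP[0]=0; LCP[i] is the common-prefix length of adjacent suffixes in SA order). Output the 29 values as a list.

rank | idx | suffix
   0 |  23 | aacafb
   1 |  24 | acafb
   2 |  17 | adefecaacafb
   3 |  26 | afb
   4 |   6 | afbcffgbbddadefecaacafb
   5 |  28 | b
   6 |  13 | bbddadefecaacafb
   7 |   0 | bcffecafbcffgbbddadefecaacafb
   8 |   8 | bcffgbbddadefecaacafb
   9 |  14 | bddadefecaacafb
  10 |  22 | caacafb
  11 |  25 | cafb
  12 |   5 | cafbcffgbbddadefecaacafb
  13 |   1 | cffecafbcffgbbddadefecaacafb
  14 |   9 | cffgbbddadefecaacafb
  15 |  16 | dadefecaacafb
  16 |  15 | ddadefecaacafb
  17 |  18 | defecaacafb
  18 |  21 | ecaacafb
  19 |   4 | ecafbcffgbbddadefecaacafb
  20 |  19 | efecaacafb
  21 |  27 | fb
  22 |   7 | fbcffgbbddadefecaacafb
  23 |  20 | fecaacafb
  24 |   3 | fecafbcffgbbddadefecaacafb
  25 |   2 | ffecafbcffgbbddadefecaacafb
  26 |  10 | ffgbbddadefecaacafb
  27 |  11 | fgbbddadefecaacafb
  28 |  12 | gbbddadefecaacafb

SA = [23, 24, 17, 26, 6, 28, 13, 0, 8, 14, 22, 25, 5, 1, 9, 16, 15, 18, 21, 4, 19, 27, 7, 20, 3, 2, 10, 11, 12]
rank  pair      lcp
   1  s[23:],s[24:]  1  'a'
   2  s[24:],s[17:]  1  'a'
   3  s[17:],s[26:]  1  'a'
   4  s[26:],s[6:]  3  'afb'
   5  s[6:],s[28:]  0  ''
   6  s[28:],s[13:]  1  'b'
   7  s[13:],s[0:]  1  'b'
   8  s[0:],s[8:]  4  'bcff'
   9  s[8:],s[14:]  1  'b'
  10  s[14:],s[22:]  0  ''
  11  s[22:],s[25:]  2  'ca'
  12  s[25:],s[5:]  4  'cafb'
  13  s[5:],s[1:]  1  'c'
  14  s[1:],s[9:]  3  'cff'
  15  s[9:],s[16:]  0  ''
  16  s[16:],s[15:]  1  'd'
  17  s[15:],s[18:]  1  'd'
  18  s[18:],s[21:]  0  ''
  19  s[21:],s[4:]  3  'eca'
  20  s[4:],s[19:]  1  'e'
  21  s[19:],s[27:]  0  ''
  22  s[27:],s[7:]  2  'fb'
  23  s[7:],s[20:]  1  'f'
  24  s[20:],s[3:]  4  'feca'
  25  s[3:],s[2:]  1  'f'
  26  s[2:],s[10:]  2  'ff'
  27  s[10:],s[11:]  1  'f'
  28  s[11:],s[12:]  0  ''

[0, 1, 1, 1, 3, 0, 1, 1, 4, 1, 0, 2, 4, 1, 3, 0, 1, 1, 0, 3, 1, 0, 2, 1, 4, 1, 2, 1, 0]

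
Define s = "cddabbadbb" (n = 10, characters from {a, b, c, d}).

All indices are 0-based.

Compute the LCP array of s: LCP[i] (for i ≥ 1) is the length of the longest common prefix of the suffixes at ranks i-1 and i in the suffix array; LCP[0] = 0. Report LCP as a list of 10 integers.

[0, 1, 0, 1, 1, 2, 0, 0, 1, 1]

rank | idx | suffix
   0 |   3 | abbadbb
   1 |   6 | adbb
   2 |   9 | b
   3 |   5 | badbb
   4 |   8 | bb
   5 |   4 | bbadbb
   6 |   0 | cddabbadbb
   7 |   2 | dabbadbb
   8 |   7 | dbb
   9 |   1 | ddabbadbb

SA = [3, 6, 9, 5, 8, 4, 0, 2, 7, 1]
i: (SA[i-1],SA[i]) lcp shared
  1: (3,6) 1 'a'
  2: (6,9) 0 ''
  3: (9,5) 1 'b'
  4: (5,8) 1 'b'
  5: (8,4) 2 'bb'
  6: (4,0) 0 ''
  7: (0,2) 0 ''
  8: (2,7) 1 'd'
  9: (7,1) 1 'd'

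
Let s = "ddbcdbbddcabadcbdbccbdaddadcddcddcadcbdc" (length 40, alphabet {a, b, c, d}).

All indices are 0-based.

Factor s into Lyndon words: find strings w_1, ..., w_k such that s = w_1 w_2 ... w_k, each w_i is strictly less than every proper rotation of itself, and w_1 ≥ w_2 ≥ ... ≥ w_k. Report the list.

["d", "d", "bcd", "bbddc", "abadcbdbccbdaddadcddcddcadcbdc"]

emit factor 1: 'd' (i=0, period=1)
emit factor 2: 'd' (i=1, period=1)
emit factor 3: 'bcd' (i=2, period=3)
emit factor 4: 'bbddc' (i=5, period=5)
emit factor 5: 'abadcbdbccbdaddadcddcddcadcbdc' (i=10, period=30)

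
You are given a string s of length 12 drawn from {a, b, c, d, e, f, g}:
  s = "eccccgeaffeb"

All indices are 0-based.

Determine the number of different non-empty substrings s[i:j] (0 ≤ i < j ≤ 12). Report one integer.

sorted suffixes:
  #0 SA[0]=7  'affeb'
  #1 SA[1]=11  'b'
  #2 SA[2]=1  'ccccgeaffeb'
  #3 SA[3]=2  'cccgeaffeb'
  #4 SA[4]=3  'ccgeaffeb'
  #5 SA[5]=4  'cgeaffeb'
  #6 SA[6]=6  'eaffeb'
  #7 SA[7]=10  'eb'
  #8 SA[8]=0  'eccccgeaffeb'
  #9 SA[9]=9  'feb'
  #10 SA[10]=8  'ffeb'
  #11 SA[11]=5  'geaffeb'

SA = [7, 11, 1, 2, 3, 4, 6, 10, 0, 9, 8, 5]
i: (SA[i-1],SA[i]) lcp shared
  1: (7,11) 0 ''
  2: (11,1) 0 ''
  3: (1,2) 3 'ccc'
  4: (2,3) 2 'cc'
  5: (3,4) 1 'c'
  6: (4,6) 0 ''
  7: (6,10) 1 'e'
  8: (10,0) 1 'e'
  9: (0,9) 0 ''
  10: (9,8) 1 'f'
  11: (8,5) 0 ''

n(n+1)/2 = 12·13/2 = 78
Σ LCP = 0 + 0 + 0 + 3 + 2 + 1 + 0 + 1 + 1 + 0 + 1 + 0 = 9
distinct = 78 − 9 = 69

69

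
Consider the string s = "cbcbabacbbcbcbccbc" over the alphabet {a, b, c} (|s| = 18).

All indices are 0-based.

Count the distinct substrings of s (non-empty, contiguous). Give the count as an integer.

rank→(start, suffix):
  0 → (4, 'abacbbcbcbccbc')
  1 → (6, 'acbbcbcbccbc')
  2 → (3, 'babacbbcbcbccbc')
  3 → (5, 'bacbbcbcbccbc')
  4 → (8, 'bbcbcbccbc')
  5 → (16, 'bc')
  6 → (1, 'bcbabacbbcbcbccbc')
  7 → (9, 'bcbcbccbc')
  8 → (11, 'bcbccbc')
  9 → (13, 'bccbc')
  10 → (17, 'c')
  11 → (2, 'cbabacbbcbcbccbc')
  12 → (7, 'cbbcbcbccbc')
  13 → (15, 'cbc')
  14 → (0, 'cbcbabacbbcbcbccbc')
  15 → (10, 'cbcbccbc')
  16 → (12, 'cbccbc')
  17 → (14, 'ccbc')

SA = [4, 6, 3, 5, 8, 16, 1, 9, 11, 13, 17, 2, 7, 15, 0, 10, 12, 14]
[i] adj suffixes → lcp
  [1] 4/6 → 1 ('a')
  [2] 6/3 → 0 ('')
  [3] 3/5 → 2 ('ba')
  [4] 5/8 → 1 ('b')
  [5] 8/16 → 1 ('b')
  [6] 16/1 → 2 ('bc')
  [7] 1/9 → 3 ('bcb')
  [8] 9/11 → 4 ('bcbc')
  [9] 11/13 → 2 ('bc')
  [10] 13/17 → 0 ('')
  [11] 17/2 → 1 ('c')
  [12] 2/7 → 2 ('cb')
  [13] 7/15 → 2 ('cb')
  [14] 15/0 → 3 ('cbc')
  [15] 0/10 → 4 ('cbcb')
  [16] 10/12 → 3 ('cbc')
  [17] 12/14 → 1 ('c')

n(n+1)/2 = 18·19/2 = 171
Σ LCP = 0 + 1 + 0 + 2 + 1 + 1 + 2 + 3 + 4 + 2 + 0 + 1 + 2 + 2 + 3 + 4 + 3 + 1 = 32
distinct = 171 − 32 = 139

139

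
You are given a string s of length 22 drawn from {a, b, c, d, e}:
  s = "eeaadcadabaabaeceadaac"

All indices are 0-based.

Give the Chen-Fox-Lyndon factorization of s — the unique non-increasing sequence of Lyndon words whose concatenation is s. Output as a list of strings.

["e", "e", "aadcadab", "aabaeceadaac"]

emit factor 1: 'e' (i=0, period=1)
emit factor 2: 'e' (i=1, period=1)
emit factor 3: 'aadcadab' (i=2, period=8)
emit factor 4: 'aabaeceadaac' (i=10, period=12)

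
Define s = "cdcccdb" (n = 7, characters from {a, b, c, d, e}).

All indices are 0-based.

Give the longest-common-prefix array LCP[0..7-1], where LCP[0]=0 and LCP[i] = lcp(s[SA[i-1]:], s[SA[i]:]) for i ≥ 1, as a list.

[0, 0, 2, 1, 2, 0, 1]

sorted suffixes:
  #0 SA[0]=6  'b'
  #1 SA[1]=2  'cccdb'
  #2 SA[2]=3  'ccdb'
  #3 SA[3]=4  'cdb'
  #4 SA[4]=0  'cdcccdb'
  #5 SA[5]=5  'db'
  #6 SA[6]=1  'dcccdb'

SA = [6, 2, 3, 4, 0, 5, 1]
i: (SA[i-1],SA[i]) lcp shared
  1: (6,2) 0 ''
  2: (2,3) 2 'cc'
  3: (3,4) 1 'c'
  4: (4,0) 2 'cd'
  5: (0,5) 0 ''
  6: (5,1) 1 'd'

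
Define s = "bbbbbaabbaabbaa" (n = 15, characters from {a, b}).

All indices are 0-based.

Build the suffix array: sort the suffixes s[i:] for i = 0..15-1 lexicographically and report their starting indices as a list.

[14, 13, 9, 5, 10, 6, 12, 8, 4, 11, 7, 3, 2, 1, 0]

rank | idx | suffix
   0 |  14 | a
   1 |  13 | aa
   2 |   9 | aabbaa
   3 |   5 | aabbaabbaa
   4 |  10 | abbaa
   5 |   6 | abbaabbaa
   6 |  12 | baa
   7 |   8 | baabbaa
   8 |   4 | baabbaabbaa
   9 |  11 | bbaa
  10 |   7 | bbaabbaa
  11 |   3 | bbaabbaabbaa
  12 |   2 | bbbaabbaabbaa
  13 |   1 | bbbbaabbaabbaa
  14 |   0 | bbbbbaabbaabbaa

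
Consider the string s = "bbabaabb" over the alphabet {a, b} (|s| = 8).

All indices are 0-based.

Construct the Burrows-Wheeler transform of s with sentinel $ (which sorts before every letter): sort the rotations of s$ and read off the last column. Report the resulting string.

bbbababa$

rank  rotation   last
    0  $bbabaabb  b
    1  aabb$bbab  b
    2  abaabb$bb  b
    3  abb$bbaba  a
    4  b$bbabaab  b
    5  baabb$bba  a
    6  babaabb$b  b
    7  bb$bbabaa  a
    8  bbabaabb$  $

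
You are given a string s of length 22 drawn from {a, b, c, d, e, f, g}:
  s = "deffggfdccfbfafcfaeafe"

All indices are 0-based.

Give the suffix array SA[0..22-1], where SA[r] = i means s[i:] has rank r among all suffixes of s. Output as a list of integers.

[17, 13, 19, 11, 8, 15, 9, 7, 0, 21, 18, 1, 16, 12, 10, 14, 6, 20, 2, 3, 5, 4]

rank | idx | suffix
   0 |  17 | aeafe
   1 |  13 | afcfaeafe
   2 |  19 | afe
   3 |  11 | bfafcfaeafe
   4 |   8 | ccfbfafcfaeafe
   5 |  15 | cfaeafe
   6 |   9 | cfbfafcfaeafe
   7 |   7 | dccfbfafcfaeafe
   8 |   0 | deffggfdccfbfafcfaeafe
   9 |  21 | e
  10 |  18 | eafe
  11 |   1 | effggfdccfbfafcfaeafe
  12 |  16 | faeafe
  13 |  12 | fafcfaeafe
  14 |  10 | fbfafcfaeafe
  15 |  14 | fcfaeafe
  16 |   6 | fdccfbfafcfaeafe
  17 |  20 | fe
  18 |   2 | ffggfdccfbfafcfaeafe
  19 |   3 | fggfdccfbfafcfaeafe
  20 |   5 | gfdccfbfafcfaeafe
  21 |   4 | ggfdccfbfafcfaeafe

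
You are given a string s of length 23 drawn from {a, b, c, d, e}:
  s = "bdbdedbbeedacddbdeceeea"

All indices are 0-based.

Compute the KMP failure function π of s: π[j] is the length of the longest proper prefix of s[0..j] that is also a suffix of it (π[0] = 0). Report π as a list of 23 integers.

[0, 0, 1, 2, 0, 0, 1, 1, 0, 0, 0, 0, 0, 0, 0, 1, 2, 0, 0, 0, 0, 0, 0]

π[0] = 0
j=1 s[j]='d': π[1]=0 (border '')
j=2 s[j]='b': π[2]=1 (border 'b')
j=3 s[j]='d': π[3]=2 (border 'bd')
j=4 s[j]='e': k: 2→0; π[4]=0 (border '')
j=5 s[j]='d': π[5]=0 (border '')
j=6 s[j]='b': π[6]=1 (border 'b')
j=7 s[j]='b': k: 1→0; π[7]=1 (border 'b')
j=8 s[j]='e': k: 1→0; π[8]=0 (border '')
j=9 s[j]='e': π[9]=0 (border '')
j=10 s[j]='d': π[10]=0 (border '')
j=11 s[j]='a': π[11]=0 (border '')
j=12 s[j]='c': π[12]=0 (border '')
j=13 s[j]='d': π[13]=0 (border '')
j=14 s[j]='d': π[14]=0 (border '')
j=15 s[j]='b': π[15]=1 (border 'b')
j=16 s[j]='d': π[16]=2 (border 'bd')
j=17 s[j]='e': k: 2→0; π[17]=0 (border '')
j=18 s[j]='c': π[18]=0 (border '')
j=19 s[j]='e': π[19]=0 (border '')
j=20 s[j]='e': π[20]=0 (border '')
j=21 s[j]='e': π[21]=0 (border '')
j=22 s[j]='a': π[22]=0 (border '')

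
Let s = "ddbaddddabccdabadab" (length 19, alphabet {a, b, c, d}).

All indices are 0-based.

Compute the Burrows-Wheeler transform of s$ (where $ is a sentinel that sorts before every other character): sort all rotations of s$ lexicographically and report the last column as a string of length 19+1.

rank  rotation              last
    0  $ddbaddddabccdabadab  b
    1  ab$ddbaddddabccdabad  d
    2  abadab$ddbaddddabccd  d
    3  abccdabadab$ddbadddd  d
    4  adab$ddbaddddabccdab  b
    5  addddabccdabadab$ddb  b
    6  b$ddbaddddabccdabada  a
    7  badab$ddbaddddabccda  a
    8  baddddabccdabadab$dd  d
    9  bccdabadab$ddbadddda  a
   10  ccdabadab$ddbaddddab  b
   11  cdabadab$ddbaddddabc  c
   12  dab$ddbaddddabccdaba  a
   13  dabadab$ddbaddddabcc  c
   14  dabccdabadab$ddbaddd  d
   15  dbaddddabccdabadab$d  d
   16  ddabccdabadab$ddbadd  d
   17  ddbaddddabccdabadab$  $
   18  dddabccdabadab$ddbad  d
   19  ddddabccdabadab$ddba  a

bdddbbaadabcacddd$da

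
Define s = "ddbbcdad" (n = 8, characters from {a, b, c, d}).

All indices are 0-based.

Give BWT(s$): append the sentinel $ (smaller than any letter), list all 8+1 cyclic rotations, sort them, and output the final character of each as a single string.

rank  rotation   last
    0  $ddbbcdad  d
    1  ad$ddbbcd  d
    2  bbcdad$dd  d
    3  bcdad$ddb  b
    4  cdad$ddbb  b
    5  d$ddbbcda  a
    6  dad$ddbbc  c
    7  dbbcdad$d  d
    8  ddbbcdad$  $

dddbbacd$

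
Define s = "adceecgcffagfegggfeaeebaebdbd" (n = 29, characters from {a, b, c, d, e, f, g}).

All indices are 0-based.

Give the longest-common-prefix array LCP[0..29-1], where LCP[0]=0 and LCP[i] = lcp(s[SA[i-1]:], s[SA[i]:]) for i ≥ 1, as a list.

rank | idx | suffix
   0 |   0 | adceecgcffagfegggfeaeebaebdbd
   1 |  23 | aebdbd
   2 |  19 | aeebaebdbd
   3 |  10 | agfegggfeaeebaebdbd
   4 |  22 | baebdbd
   5 |  27 | bd
   6 |  25 | bdbd
   7 |   2 | ceecgcffagfegggfeaeebaebdbd
   8 |   7 | cffagfegggfeaeebaebdbd
   9 |   5 | cgcffagfegggfeaeebaebdbd
  10 |  28 | d
  11 |  26 | dbd
  12 |   1 | dceecgcffagfegggfeaeebaebdbd
  13 |  18 | eaeebaebdbd
  14 |  21 | ebaebdbd
  15 |  24 | ebdbd
  16 |   4 | ecgcffagfegggfeaeebaebdbd
  17 |  20 | eebaebdbd
  18 |   3 | eecgcffagfegggfeaeebaebdbd
  19 |  13 | egggfeaeebaebdbd
  20 |   9 | fagfegggfeaeebaebdbd
  21 |  17 | feaeebaebdbd
  22 |  12 | fegggfeaeebaebdbd
  23 |   8 | ffagfegggfeaeebaebdbd
  24 |   6 | gcffagfegggfeaeebaebdbd
  25 |  16 | gfeaeebaebdbd
  26 |  11 | gfegggfeaeebaebdbd
  27 |  15 | ggfeaeebaebdbd
  28 |  14 | gggfeaeebaebdbd

SA = [0, 23, 19, 10, 22, 27, 25, 2, 7, 5, 28, 26, 1, 18, 21, 24, 4, 20, 3, 13, 9, 17, 12, 8, 6, 16, 11, 15, 14]
[i] adj suffixes → lcp
  [1] 0/23 → 1 ('a')
  [2] 23/19 → 2 ('ae')
  [3] 19/10 → 1 ('a')
  [4] 10/22 → 0 ('')
  [5] 22/27 → 1 ('b')
  [6] 27/25 → 2 ('bd')
  [7] 25/2 → 0 ('')
  [8] 2/7 → 1 ('c')
  [9] 7/5 → 1 ('c')
  [10] 5/28 → 0 ('')
  [11] 28/26 → 1 ('d')
  [12] 26/1 → 1 ('d')
  [13] 1/18 → 0 ('')
  [14] 18/21 → 1 ('e')
  [15] 21/24 → 2 ('eb')
  [16] 24/4 → 1 ('e')
  [17] 4/20 → 1 ('e')
  [18] 20/3 → 2 ('ee')
  [19] 3/13 → 1 ('e')
  [20] 13/9 → 0 ('')
  [21] 9/17 → 1 ('f')
  [22] 17/12 → 2 ('fe')
  [23] 12/8 → 1 ('f')
  [24] 8/6 → 0 ('')
  [25] 6/16 → 1 ('g')
  [26] 16/11 → 3 ('gfe')
  [27] 11/15 → 1 ('g')
  [28] 15/14 → 2 ('gg')

[0, 1, 2, 1, 0, 1, 2, 0, 1, 1, 0, 1, 1, 0, 1, 2, 1, 1, 2, 1, 0, 1, 2, 1, 0, 1, 3, 1, 2]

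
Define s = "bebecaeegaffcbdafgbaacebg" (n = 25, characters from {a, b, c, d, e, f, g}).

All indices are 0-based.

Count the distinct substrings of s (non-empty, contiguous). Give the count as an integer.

rank→(start, suffix):
  0 → (19, 'aacebg')
  1 → (20, 'acebg')
  2 → (5, 'aeegaffcbdafgbaacebg')
  3 → (9, 'affcbdafgbaacebg')
  4 → (15, 'afgbaacebg')
  5 → (18, 'baacebg')
  6 → (13, 'bdafgbaacebg')
  7 → (0, 'bebecaeegaffcbdafgbaacebg')
  8 → (2, 'becaeegaffcbdafgbaacebg')
  9 → (23, 'bg')
  10 → (4, 'caeegaffcbdafgbaacebg')
  11 → (12, 'cbdafgbaacebg')
  12 → (21, 'cebg')
  13 → (14, 'dafgbaacebg')
  14 → (1, 'ebecaeegaffcbdafgbaacebg')
  15 → (22, 'ebg')
  16 → (3, 'ecaeegaffcbdafgbaacebg')
  17 → (6, 'eegaffcbdafgbaacebg')
  18 → (7, 'egaffcbdafgbaacebg')
  19 → (11, 'fcbdafgbaacebg')
  20 → (10, 'ffcbdafgbaacebg')
  21 → (16, 'fgbaacebg')
  22 → (24, 'g')
  23 → (8, 'gaffcbdafgbaacebg')
  24 → (17, 'gbaacebg')

SA = [19, 20, 5, 9, 15, 18, 13, 0, 2, 23, 4, 12, 21, 14, 1, 22, 3, 6, 7, 11, 10, 16, 24, 8, 17]
i: (SA[i-1],SA[i]) lcp shared
  1: (19,20) 1 'a'
  2: (20,5) 1 'a'
  3: (5,9) 1 'a'
  4: (9,15) 2 'af'
  5: (15,18) 0 ''
  6: (18,13) 1 'b'
  7: (13,0) 1 'b'
  8: (0,2) 2 'be'
  9: (2,23) 1 'b'
  10: (23,4) 0 ''
  11: (4,12) 1 'c'
  12: (12,21) 1 'c'
  13: (21,14) 0 ''
  14: (14,1) 0 ''
  15: (1,22) 2 'eb'
  16: (22,3) 1 'e'
  17: (3,6) 1 'e'
  18: (6,7) 1 'e'
  19: (7,11) 0 ''
  20: (11,10) 1 'f'
  21: (10,16) 1 'f'
  22: (16,24) 0 ''
  23: (24,8) 1 'g'
  24: (8,17) 1 'g'

n(n+1)/2 = 25·26/2 = 325
Σ LCP = 0 + 1 + 1 + 1 + 2 + 0 + 1 + 1 + 2 + 1 + 0 + 1 + 1 + 0 + 0 + 2 + 1 + 1 + 1 + 0 + 1 + 1 + 0 + 1 + 1 = 21
distinct = 325 − 21 = 304

304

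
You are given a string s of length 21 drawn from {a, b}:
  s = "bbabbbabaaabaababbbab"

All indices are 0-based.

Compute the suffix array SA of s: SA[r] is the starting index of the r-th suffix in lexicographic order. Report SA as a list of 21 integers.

sorted suffixes:
  #0 SA[0]=8  'aaabaababbbab'
  #1 SA[1]=9  'aabaababbbab'
  #2 SA[2]=12  'aababbbab'
  #3 SA[3]=19  'ab'
  #4 SA[4]=6  'abaaabaababbbab'
  #5 SA[5]=10  'abaababbbab'
  #6 SA[6]=13  'ababbbab'
  #7 SA[7]=15  'abbbab'
  #8 SA[8]=2  'abbbabaaabaababbbab'
  #9 SA[9]=20  'b'
  #10 SA[10]=7  'baaabaababbbab'
  #11 SA[11]=11  'baababbbab'
  #12 SA[12]=18  'bab'
  #13 SA[13]=5  'babaaabaababbbab'
  #14 SA[14]=14  'babbbab'
  #15 SA[15]=1  'babbbabaaabaababbbab'
  #16 SA[16]=17  'bbab'
  #17 SA[17]=4  'bbabaaabaababbbab'
  #18 SA[18]=0  'bbabbbabaaabaababbbab'
  #19 SA[19]=16  'bbbab'
  #20 SA[20]=3  'bbbabaaabaababbbab'

[8, 9, 12, 19, 6, 10, 13, 15, 2, 20, 7, 11, 18, 5, 14, 1, 17, 4, 0, 16, 3]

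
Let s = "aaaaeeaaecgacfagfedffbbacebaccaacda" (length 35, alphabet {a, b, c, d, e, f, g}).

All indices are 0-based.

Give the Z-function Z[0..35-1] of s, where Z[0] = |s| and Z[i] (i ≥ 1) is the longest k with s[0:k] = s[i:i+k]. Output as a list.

Z[0]=35
i=1: fresh scan; Z[1]=3 extend→box=[1,4)
i=2: min(r-i=2, Z[1]=3)=2; Z[2]=2
i=3: min(r-i=1, Z[2]=2)=1; Z[3]=1
i=4: fresh scan; Z[4]=0
i=5: fresh scan; Z[5]=0
i=6: fresh scan; Z[6]=2 extend→box=[6,8)
i=7: min(r-i=1, Z[1]=3)=1; Z[7]=1
i=8: fresh scan; Z[8]=0
i=9: fresh scan; Z[9]=0
i=10: fresh scan; Z[10]=0
i=11: fresh scan; Z[11]=1 extend→box=[11,12)
i=12: fresh scan; Z[12]=0
i=13: fresh scan; Z[13]=0
i=14: fresh scan; Z[14]=1 extend→box=[14,15)
i=15: fresh scan; Z[15]=0
i=16: fresh scan; Z[16]=0
i=17: fresh scan; Z[17]=0
i=18: fresh scan; Z[18]=0
i=19: fresh scan; Z[19]=0
i=20: fresh scan; Z[20]=0
i=21: fresh scan; Z[21]=0
i=22: fresh scan; Z[22]=0
i=23: fresh scan; Z[23]=1 extend→box=[23,24)
i=24: fresh scan; Z[24]=0
i=25: fresh scan; Z[25]=0
i=26: fresh scan; Z[26]=0
i=27: fresh scan; Z[27]=1 extend→box=[27,28)
i=28: fresh scan; Z[28]=0
i=29: fresh scan; Z[29]=0
i=30: fresh scan; Z[30]=2 extend→box=[30,32)
i=31: min(r-i=1, Z[1]=3)=1; Z[31]=1
i=32: fresh scan; Z[32]=0
i=33: fresh scan; Z[33]=0
i=34: fresh scan; Z[34]=1 extend→box=[34,35)

[35, 3, 2, 1, 0, 0, 2, 1, 0, 0, 0, 1, 0, 0, 1, 0, 0, 0, 0, 0, 0, 0, 0, 1, 0, 0, 0, 1, 0, 0, 2, 1, 0, 0, 1]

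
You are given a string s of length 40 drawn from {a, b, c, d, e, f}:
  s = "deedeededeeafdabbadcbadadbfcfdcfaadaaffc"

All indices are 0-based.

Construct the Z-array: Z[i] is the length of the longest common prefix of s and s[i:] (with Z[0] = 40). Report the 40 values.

Z[0]=40
i=1: i≥r, start 0; Z[1]=0
i=2: i≥r, start 0; Z[2]=0
i=3: i≥r, start 0; Z[3]=5 scan→box=[3,8)
i=4: min(r-i=4, Z[1]=0)=0; Z[4]=0
i=5: min(r-i=3, Z[2]=0)=0; Z[5]=0
i=6: min(r-i=2, Z[3]=5)=2; Z[6]=2
i=7: min(r-i=1, Z[4]=0)=0; Z[7]=0
i=8: i≥r, start 0; Z[8]=3 scan→box=[8,11)
i=9: min(r-i=2, Z[1]=0)=0; Z[9]=0
i=10: min(r-i=1, Z[2]=0)=0; Z[10]=0
i=11: i≥r, start 0; Z[11]=0
i=12: i≥r, start 0; Z[12]=0
i=13: i≥r, start 0; Z[13]=1 scan→box=[13,14)
i=14: i≥r, start 0; Z[14]=0
i=15: i≥r, start 0; Z[15]=0
i=16: i≥r, start 0; Z[16]=0
i=17: i≥r, start 0; Z[17]=0
i=18: i≥r, start 0; Z[18]=1 scan→box=[18,19)
i=19: i≥r, start 0; Z[19]=0
i=20: i≥r, start 0; Z[20]=0
i=21: i≥r, start 0; Z[21]=0
i=22: i≥r, start 0; Z[22]=1 scan→box=[22,23)
i=23: i≥r, start 0; Z[23]=0
i=24: i≥r, start 0; Z[24]=1 scan→box=[24,25)
i=25: i≥r, start 0; Z[25]=0
i=26: i≥r, start 0; Z[26]=0
i=27: i≥r, start 0; Z[27]=0
i=28: i≥r, start 0; Z[28]=0
i=29: i≥r, start 0; Z[29]=1 scan→box=[29,30)
i=30: i≥r, start 0; Z[30]=0
i=31: i≥r, start 0; Z[31]=0
i=32: i≥r, start 0; Z[32]=0
i=33: i≥r, start 0; Z[33]=0
i=34: i≥r, start 0; Z[34]=1 scan→box=[34,35)
i=35: i≥r, start 0; Z[35]=0
i=36: i≥r, start 0; Z[36]=0
i=37: i≥r, start 0; Z[37]=0
i=38: i≥r, start 0; Z[38]=0
i=39: i≥r, start 0; Z[39]=0

[40, 0, 0, 5, 0, 0, 2, 0, 3, 0, 0, 0, 0, 1, 0, 0, 0, 0, 1, 0, 0, 0, 1, 0, 1, 0, 0, 0, 0, 1, 0, 0, 0, 0, 1, 0, 0, 0, 0, 0]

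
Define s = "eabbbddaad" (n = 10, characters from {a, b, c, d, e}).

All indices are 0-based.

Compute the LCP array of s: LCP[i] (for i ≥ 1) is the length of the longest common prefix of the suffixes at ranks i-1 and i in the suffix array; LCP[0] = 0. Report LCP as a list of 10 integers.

rank | idx | suffix
   0 |   7 | aad
   1 |   1 | abbbddaad
   2 |   8 | ad
   3 |   2 | bbbddaad
   4 |   3 | bbddaad
   5 |   4 | bddaad
   6 |   9 | d
   7 |   6 | daad
   8 |   5 | ddaad
   9 |   0 | eabbbddaad

SA = [7, 1, 8, 2, 3, 4, 9, 6, 5, 0]
[i] adj suffixes → lcp
  [1] 7/1 → 1 ('a')
  [2] 1/8 → 1 ('a')
  [3] 8/2 → 0 ('')
  [4] 2/3 → 2 ('bb')
  [5] 3/4 → 1 ('b')
  [6] 4/9 → 0 ('')
  [7] 9/6 → 1 ('d')
  [8] 6/5 → 1 ('d')
  [9] 5/0 → 0 ('')

[0, 1, 1, 0, 2, 1, 0, 1, 1, 0]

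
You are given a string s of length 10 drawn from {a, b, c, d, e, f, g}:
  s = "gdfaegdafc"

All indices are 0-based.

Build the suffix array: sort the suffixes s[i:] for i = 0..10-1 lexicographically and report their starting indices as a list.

rank→(start, suffix):
  0 → (3, 'aegdafc')
  1 → (7, 'afc')
  2 → (9, 'c')
  3 → (6, 'dafc')
  4 → (1, 'dfaegdafc')
  5 → (4, 'egdafc')
  6 → (2, 'faegdafc')
  7 → (8, 'fc')
  8 → (5, 'gdafc')
  9 → (0, 'gdfaegdafc')

[3, 7, 9, 6, 1, 4, 2, 8, 5, 0]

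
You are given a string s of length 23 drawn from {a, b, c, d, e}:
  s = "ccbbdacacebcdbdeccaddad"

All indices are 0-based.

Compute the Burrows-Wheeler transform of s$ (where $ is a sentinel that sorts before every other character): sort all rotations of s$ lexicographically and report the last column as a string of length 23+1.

ddcdccebdacce$baabdcabcd

rank  rotation                  last
    0  $ccbbdacacebcdbdeccaddad  d
    1  acacebcdbdeccaddad$ccbbd  d
    2  acebcdbdeccaddad$ccbbdac  c
    3  ad$ccbbdacacebcdbdeccadd  d
    4  addad$ccbbdacacebcdbdecc  c
    5  bbdacacebcdbdeccaddad$cc  c
    6  bcdbdeccaddad$ccbbdacace  e
    7  bdacacebcdbdeccaddad$ccb  b
    8  bdeccaddad$ccbbdacacebcd  d
    9  cacebcdbdeccaddad$ccbbda  a
   10  caddad$ccbbdacacebcdbdec  c
   11  cbbdacacebcdbdeccaddad$c  c
   12  ccaddad$ccbbdacacebcdbde  e
   13  ccbbdacacebcdbdeccaddad$  $
   14  cdbdeccaddad$ccbbdacaceb  b
   15  cebcdbdeccaddad$ccbbdaca  a
   16  d$ccbbdacacebcdbdeccadda  a
   17  dacacebcdbdeccaddad$ccbb  b
   18  dad$ccbbdacacebcdbdeccad  d
   19  dbdeccaddad$ccbbdacacebc  c
   20  ddad$ccbbdacacebcdbdecca  a
   21  deccaddad$ccbbdacacebcdb  b
   22  ebcdbdeccaddad$ccbbdacac  c
   23  eccaddad$ccbbdacacebcdbd  d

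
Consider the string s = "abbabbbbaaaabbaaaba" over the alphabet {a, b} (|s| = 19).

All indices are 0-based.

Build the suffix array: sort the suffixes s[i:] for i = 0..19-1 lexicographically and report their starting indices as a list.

sorted suffixes:
  #0 SA[0]=18  'a'
  #1 SA[1]=8  'aaaabbaaaba'
  #2 SA[2]=14  'aaaba'
  #3 SA[3]=9  'aaabbaaaba'
  #4 SA[4]=15  'aaba'
  #5 SA[5]=10  'aabbaaaba'
  #6 SA[6]=16  'aba'
  #7 SA[7]=11  'abbaaaba'
  #8 SA[8]=0  'abbabbbbaaaabbaaaba'
  #9 SA[9]=3  'abbbbaaaabbaaaba'
  #10 SA[10]=17  'ba'
  #11 SA[11]=7  'baaaabbaaaba'
  #12 SA[12]=13  'baaaba'
  #13 SA[13]=2  'babbbbaaaabbaaaba'
  #14 SA[14]=6  'bbaaaabbaaaba'
  #15 SA[15]=12  'bbaaaba'
  #16 SA[16]=1  'bbabbbbaaaabbaaaba'
  #17 SA[17]=5  'bbbaaaabbaaaba'
  #18 SA[18]=4  'bbbbaaaabbaaaba'

[18, 8, 14, 9, 15, 10, 16, 11, 0, 3, 17, 7, 13, 2, 6, 12, 1, 5, 4]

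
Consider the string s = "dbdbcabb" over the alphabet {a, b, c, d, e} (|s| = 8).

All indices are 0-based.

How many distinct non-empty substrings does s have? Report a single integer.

rank | idx | suffix
   0 |   5 | abb
   1 |   7 | b
   2 |   6 | bb
   3 |   3 | bcabb
   4 |   1 | bdbcabb
   5 |   4 | cabb
   6 |   2 | dbcabb
   7 |   0 | dbdbcabb

SA = [5, 7, 6, 3, 1, 4, 2, 0]
rank  pair      lcp
   1  s[5:],s[7:]  0  ''
   2  s[7:],s[6:]  1  'b'
   3  s[6:],s[3:]  1  'b'
   4  s[3:],s[1:]  1  'b'
   5  s[1:],s[4:]  0  ''
   6  s[4:],s[2:]  0  ''
   7  s[2:],s[0:]  2  'db'

n(n+1)/2 = 8·9/2 = 36
Σ LCP = 0 + 0 + 1 + 1 + 1 + 0 + 0 + 2 = 5
distinct = 36 − 5 = 31

31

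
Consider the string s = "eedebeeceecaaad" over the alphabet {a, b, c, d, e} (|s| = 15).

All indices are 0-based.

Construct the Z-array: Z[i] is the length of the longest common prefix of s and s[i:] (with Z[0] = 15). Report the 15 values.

[15, 1, 0, 1, 0, 2, 1, 0, 2, 1, 0, 0, 0, 0, 0]

Z[0]=15
i=1: i≥r, start 0; Z[1]=1 extend→box=[1,2)
i=2: i≥r, start 0; Z[2]=0
i=3: i≥r, start 0; Z[3]=1 extend→box=[3,4)
i=4: i≥r, start 0; Z[4]=0
i=5: i≥r, start 0; Z[5]=2 extend→box=[5,7)
i=6: min(r-i=1, Z[1]=1)=1; Z[6]=1
i=7: i≥r, start 0; Z[7]=0
i=8: i≥r, start 0; Z[8]=2 extend→box=[8,10)
i=9: min(r-i=1, Z[1]=1)=1; Z[9]=1
i=10: i≥r, start 0; Z[10]=0
i=11: i≥r, start 0; Z[11]=0
i=12: i≥r, start 0; Z[12]=0
i=13: i≥r, start 0; Z[13]=0
i=14: i≥r, start 0; Z[14]=0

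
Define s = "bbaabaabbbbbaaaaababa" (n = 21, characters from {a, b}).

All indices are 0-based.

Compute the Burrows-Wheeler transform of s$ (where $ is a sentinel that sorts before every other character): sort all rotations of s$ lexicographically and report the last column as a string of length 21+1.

rank  rotation                last
    0  $bbaabaabbbbbaaaaababa  a
    1  a$bbaabaabbbbbaaaaabab  b
    2  aaaaababa$bbaabaabbbbb  b
    3  aaaababa$bbaabaabbbbba  a
    4  aaababa$bbaabaabbbbbaa  a
    5  aabaabbbbbaaaaababa$bb  b
    6  aababa$bbaabaabbbbbaaa  a
    7  aabbbbbaaaaababa$bbaab  b
    8  aba$bbaabaabbbbbaaaaab  b
    9  abaabbbbbaaaaababa$bba  a
   10  ababa$bbaabaabbbbbaaaa  a
   11  abbbbbaaaaababa$bbaaba  a
   12  ba$bbaabaabbbbbaaaaaba  a
   13  baaaaababa$bbaabaabbbb  b
   14  baabaabbbbbaaaaababa$b  b
   15  baabbbbbaaaaababa$bbaa  a
   16  baba$bbaabaabbbbbaaaaa  a
   17  bbaaaaababa$bbaabaabbb  b
   18  bbaabaabbbbbaaaaababa$  $
   19  bbbaaaaababa$bbaabaabb  b
   20  bbbbaaaaababa$bbaabaab  b
   21  bbbbbaaaaababa$bbaabaa  a

abbaababbaaaabbaab$bba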